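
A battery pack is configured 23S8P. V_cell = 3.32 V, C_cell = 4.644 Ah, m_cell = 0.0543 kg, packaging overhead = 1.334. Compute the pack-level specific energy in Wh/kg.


Step 1: V_pack = 23 * 3.32 = 76.36 V
Step 2: C_pack = 8 * 4.644 = 37.152 Ah
Step 3: E_pack = V_pack * C_pack = 76.36 * 37.152 = 2836.9 Wh
Step 4: m_pack = 23 * 8 * 0.0543 * 1.334 = 13.328 kg
Step 5: ED = E_pack / m_pack = 2836.9 / 13.328 = 212.9 Wh/kg

212.9 Wh/kg


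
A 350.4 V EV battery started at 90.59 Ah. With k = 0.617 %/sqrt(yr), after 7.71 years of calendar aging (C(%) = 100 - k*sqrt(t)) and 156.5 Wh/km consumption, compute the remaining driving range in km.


Step 1: capacity retention = 100 - 0.617 * sqrt(7.71) = 100 - 0.617 * 2.7767 = 98.287%
Step 2: C_now = 90.59 * 98.287/100 = 89.038 Ah
Step 3: E_pack = V * C_now = 350.4 * 89.038 = 31199 Wh
Step 4: range = E_pack / consumption = 31199 / 156.5 = 199.4 km

199.4 km


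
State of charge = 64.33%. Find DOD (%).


DOD = 100 - SOC = 100 - 64.33 = 35.67%

35.67%


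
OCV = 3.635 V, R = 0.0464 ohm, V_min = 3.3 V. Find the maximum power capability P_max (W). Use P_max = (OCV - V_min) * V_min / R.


dV = OCV - V_min = 0.335 V (so I_max = dV / R)
P_max = dV * V_min / R = 0.335 * 3.3 / 0.0464 = 23.83 W

23.83 W


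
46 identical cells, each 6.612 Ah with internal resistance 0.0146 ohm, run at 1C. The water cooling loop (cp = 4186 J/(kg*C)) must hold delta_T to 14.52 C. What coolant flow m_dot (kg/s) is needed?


Step 1: I = 1 * 6.612 = 6.612 A
Step 2: Q_cell = I^2 * R = 6.612^2 * 0.0146 = 0.63829 W
Step 3: Q_total = 46 * 0.63829 = 29.361 W
Step 4: m_dot = Q_total / (cp * dT) = 29.361 / (4186 * 14.52) = 4.831e-04 kg/s

4.831e-04 kg/s


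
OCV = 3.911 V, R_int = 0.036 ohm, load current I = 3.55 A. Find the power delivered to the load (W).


Step 1: V_terminal = OCV - I*R = 3.911 - 3.55 * 0.036 = 3.7832 V
Step 2: P_out = V_terminal * I = 3.7832 * 3.55 = 13.43 W

13.43 W


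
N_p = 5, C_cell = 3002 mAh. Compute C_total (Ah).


Convert: C_cell = 3002 mAh = 3.002 Ah
C_total = 5 * 3.002 = 15.01 Ah

15.01 Ah


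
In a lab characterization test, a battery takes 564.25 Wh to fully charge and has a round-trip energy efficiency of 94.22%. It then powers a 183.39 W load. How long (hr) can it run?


Step 1: E_discharge = eta/100 * E_charge = 94.22/100 * 564.25 = 531.64 Wh
Step 2: t = E_discharge / P = 531.64 / 183.39 = 2.899 hr

2.899 hr


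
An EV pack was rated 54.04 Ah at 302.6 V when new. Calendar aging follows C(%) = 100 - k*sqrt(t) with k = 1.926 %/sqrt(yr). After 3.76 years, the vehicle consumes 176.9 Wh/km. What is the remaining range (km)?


Step 1: capacity retention = 100 - 1.926 * sqrt(3.76) = 100 - 1.926 * 1.9391 = 96.265%
Step 2: C_now = 54.04 * 96.265/100 = 52.022 Ah
Step 3: E_pack = V * C_now = 302.6 * 52.022 = 15742 Wh
Step 4: range = E_pack / consumption = 15742 / 176.9 = 88.99 km

88.99 km


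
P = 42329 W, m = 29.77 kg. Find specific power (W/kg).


Specific power = 42329 W / 29.77 kg = 1422 W/kg

1422 W/kg


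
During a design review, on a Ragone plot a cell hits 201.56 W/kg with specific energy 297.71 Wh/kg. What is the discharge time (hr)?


t = E / P = 297.71 / 201.56 = 1.477 hr

1.477 hr


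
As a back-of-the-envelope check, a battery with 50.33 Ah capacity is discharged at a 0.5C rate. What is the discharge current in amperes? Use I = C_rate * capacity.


I = C_rate * capacity = 0.5 * 50.33 = 25.165 A

25.165 A


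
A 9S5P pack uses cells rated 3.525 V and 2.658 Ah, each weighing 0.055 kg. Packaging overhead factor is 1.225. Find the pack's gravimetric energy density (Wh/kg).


Step 1: V_pack = 9 * 3.525 = 31.725 V
Step 2: C_pack = 5 * 2.658 = 13.29 Ah
Step 3: E_pack = V_pack * C_pack = 31.725 * 13.29 = 421.63 Wh
Step 4: m_pack = 9 * 5 * 0.055 * 1.225 = 3.0319 kg
Step 5: ED = E_pack / m_pack = 421.63 / 3.0319 = 139.1 Wh/kg

139.1 Wh/kg


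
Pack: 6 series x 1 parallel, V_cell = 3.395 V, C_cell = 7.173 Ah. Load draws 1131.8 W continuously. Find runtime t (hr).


Step 1: E_pack = Ns * V_cell * Np * C_cell = 6 * 3.395 * 1 * 7.173 = 146.11 Wh
Step 2: t = E_pack / P = 146.11 / 1131.8 = 0.1291 hr

0.1291 hr


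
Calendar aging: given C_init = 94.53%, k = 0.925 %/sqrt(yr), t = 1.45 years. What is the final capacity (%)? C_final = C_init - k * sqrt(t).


Step 1: sqrt(1.45 yr) = 1.2042
Step 2: drop = 0.925 * 1.2042 = 1.1139
Step 3: C_final = 94.53 - 1.1139 = 93.42%

93.42%


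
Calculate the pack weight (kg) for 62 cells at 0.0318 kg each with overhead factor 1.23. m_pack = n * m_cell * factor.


m_pack = n * m_cell * overhead = 62 * 0.0318 * 1.23 = 2.425 kg

2.425 kg


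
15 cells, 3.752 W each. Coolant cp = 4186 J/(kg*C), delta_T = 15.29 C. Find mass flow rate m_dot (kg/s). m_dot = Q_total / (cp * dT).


Q_total = 15 * 3.752 = 56.28 W
m_dot = Q_total / (cp * dT) = 56.28 / (4186 * 15.29) = 8.793e-04 kg/s

8.793e-04 kg/s


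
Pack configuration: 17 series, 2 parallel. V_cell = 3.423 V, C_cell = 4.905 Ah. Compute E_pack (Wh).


E = Ns * Vcell * Np * Ccell = 17 * 3.423 * 2 * 4.905 = 570.9 Wh

570.9 Wh


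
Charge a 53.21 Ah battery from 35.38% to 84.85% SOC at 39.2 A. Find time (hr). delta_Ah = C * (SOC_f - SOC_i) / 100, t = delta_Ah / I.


Step 1: dSOC = 84.85% - 35.38% = 49.47%
Step 2: delta_Ah = 53.21 * 49.47 / 100 = 26.323 Ah
Step 3: t = 26.323 / 39.2 = 0.6715 hr

0.6715 hr


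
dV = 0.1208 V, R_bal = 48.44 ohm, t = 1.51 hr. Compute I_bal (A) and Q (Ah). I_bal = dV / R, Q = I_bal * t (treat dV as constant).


I_bal = dV / R = 0.1208 / 48.44 = 0.0024938 A
Q = I_bal * t = 0.0024938 * 1.51 = 0.003766 Ah

I=0.0024938 A, Q=0.003766 Ah


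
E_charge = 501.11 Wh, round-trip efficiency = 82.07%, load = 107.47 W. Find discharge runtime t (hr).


Step 1: E_discharge = eta/100 * E_charge = 82.07/100 * 501.11 = 411.26 Wh
Step 2: t = E_discharge / P = 411.26 / 107.47 = 3.827 hr

3.827 hr


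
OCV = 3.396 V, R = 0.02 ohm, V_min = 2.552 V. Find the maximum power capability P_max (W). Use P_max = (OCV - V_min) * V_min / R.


dV = OCV - V_min = 0.844 V (so I_max = dV / R)
P_max = dV * V_min / R = 0.844 * 2.552 / 0.02 = 107.7 W

107.7 W


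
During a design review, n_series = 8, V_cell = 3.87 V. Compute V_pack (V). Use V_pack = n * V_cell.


V_pack = n * V_cell = 8 * 3.87 = 30.96 V

30.96 V


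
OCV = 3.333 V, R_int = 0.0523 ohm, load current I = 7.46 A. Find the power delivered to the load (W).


Step 1: V_terminal = OCV - I*R = 3.333 - 7.46 * 0.0523 = 2.9428 V
Step 2: P_out = V_terminal * I = 2.9428 * 7.46 = 21.95 W

21.95 W


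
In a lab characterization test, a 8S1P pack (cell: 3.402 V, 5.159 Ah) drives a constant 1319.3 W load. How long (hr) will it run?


Step 1: E_pack = Ns * V_cell * Np * C_cell = 8 * 3.402 * 1 * 5.159 = 140.41 Wh
Step 2: t = E_pack / P = 140.41 / 1319.3 = 0.1064 hr

0.1064 hr


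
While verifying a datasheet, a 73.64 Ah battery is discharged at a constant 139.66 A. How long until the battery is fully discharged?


t = capacity / current = 73.64 / 139.66 = 0.5273 hr

0.5273 hr


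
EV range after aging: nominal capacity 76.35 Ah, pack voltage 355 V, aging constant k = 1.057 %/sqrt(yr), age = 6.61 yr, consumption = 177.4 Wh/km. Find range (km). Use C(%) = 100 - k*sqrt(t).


Step 1: capacity retention = 100 - 1.057 * sqrt(6.61) = 100 - 1.057 * 2.571 = 97.282%
Step 2: C_now = 76.35 * 97.282/100 = 74.275 Ah
Step 3: E_pack = V * C_now = 355 * 74.275 = 26368 Wh
Step 4: range = E_pack / consumption = 26368 / 177.4 = 148.6 km

148.6 km


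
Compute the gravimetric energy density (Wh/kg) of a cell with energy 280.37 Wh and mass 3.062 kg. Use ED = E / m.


ED = E / m = 280.37 / 3.062 = 91.56 Wh/kg

91.56 Wh/kg


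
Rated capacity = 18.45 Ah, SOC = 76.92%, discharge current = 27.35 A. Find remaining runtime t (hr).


Step 1: remaining = SOC/100 * C_total = 76.92/100 * 18.45 = 14.192 Ah
Step 2: t = remaining / I = 14.192 / 27.35 = 0.5189 hr

0.5189 hr


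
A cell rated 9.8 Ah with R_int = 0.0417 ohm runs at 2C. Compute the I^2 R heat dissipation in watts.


Step 1: I = C_rate * capacity = 2 * 9.8 = 19.6 A
Step 2: Q = I^2 * R = 19.6^2 * 0.0417 = 384.16 * 0.0417 = 16.02 W

16.02 W


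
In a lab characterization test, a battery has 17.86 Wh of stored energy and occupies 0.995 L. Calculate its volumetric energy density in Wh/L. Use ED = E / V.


ED = E / V = 17.86 / 0.995 = 17.95 Wh/L

17.95 Wh/L


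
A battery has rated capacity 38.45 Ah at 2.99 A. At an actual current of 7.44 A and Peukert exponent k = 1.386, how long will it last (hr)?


t_rated = C / I_rated = 38.45 / 2.99 = 12.86 hr
(I_rated/I)^k = (0.40188)^1.386 = 0.28267
t = t_rated * (I_rated/I)^k = 12.86 * 0.28267 = 3.635 hr

3.635 hr


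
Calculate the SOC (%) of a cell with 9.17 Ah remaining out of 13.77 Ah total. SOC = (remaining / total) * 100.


SOC% = 9.17 / 13.77 * 100 = 66.59%

66.59%


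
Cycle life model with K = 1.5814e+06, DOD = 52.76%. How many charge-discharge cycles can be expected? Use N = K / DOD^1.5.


Step 1: DOD^1.5 = 52.76^1.5 = 383.23
Step 2: N = 1.5814e+06 / 383.23 = 4127 cycles

4127 cycles


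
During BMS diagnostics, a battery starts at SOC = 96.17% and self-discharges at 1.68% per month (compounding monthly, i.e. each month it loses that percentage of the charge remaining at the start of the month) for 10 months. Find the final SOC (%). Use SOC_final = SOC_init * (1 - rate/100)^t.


decay = (1 - 1.68/100)^10 = 0.84415
SOC_final = 96.17 * 0.84415 = 81.18%

81.18%


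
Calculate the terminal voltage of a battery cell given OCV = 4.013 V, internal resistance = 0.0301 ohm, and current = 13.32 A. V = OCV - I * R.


IR drop = 13.32 * 0.0301 = 0.40093 V
V = 4.013 - 0.40093 = 3.612 V

3.612 V


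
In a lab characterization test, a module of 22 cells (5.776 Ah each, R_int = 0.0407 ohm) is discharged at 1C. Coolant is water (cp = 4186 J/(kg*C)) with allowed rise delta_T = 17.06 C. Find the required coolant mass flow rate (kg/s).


Step 1: I = 1 * 5.776 = 5.776 A
Step 2: Q_cell = I^2 * R = 5.776^2 * 0.0407 = 1.3578 W
Step 3: Q_total = 22 * 1.3578 = 29.872 W
Step 4: m_dot = Q_total / (cp * dT) = 29.872 / (4186 * 17.06) = 4.183e-04 kg/s

4.183e-04 kg/s


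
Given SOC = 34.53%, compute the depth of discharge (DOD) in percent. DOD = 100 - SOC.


DOD = 100 - SOC = 100 - 34.53 = 65.47%

65.47%


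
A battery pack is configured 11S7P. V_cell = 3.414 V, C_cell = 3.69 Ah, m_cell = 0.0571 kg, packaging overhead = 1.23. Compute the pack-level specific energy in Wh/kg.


Step 1: V_pack = 11 * 3.414 = 37.554 V
Step 2: C_pack = 7 * 3.69 = 25.83 Ah
Step 3: E_pack = V_pack * C_pack = 37.554 * 25.83 = 970.02 Wh
Step 4: m_pack = 11 * 7 * 0.0571 * 1.23 = 5.4079 kg
Step 5: ED = E_pack / m_pack = 970.02 / 5.4079 = 179.4 Wh/kg

179.4 Wh/kg


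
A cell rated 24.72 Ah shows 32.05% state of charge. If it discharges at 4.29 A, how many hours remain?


Step 1: remaining = SOC/100 * C_total = 32.05/100 * 24.72 = 7.9228 Ah
Step 2: t = remaining / I = 7.9228 / 4.29 = 1.847 hr

1.847 hr


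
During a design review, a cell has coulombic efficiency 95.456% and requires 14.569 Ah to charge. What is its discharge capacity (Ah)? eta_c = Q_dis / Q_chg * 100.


Q_dis = eta/100 * Q_chg = 95.456/100 * 14.569 = 13.91 Ah

13.91 Ah


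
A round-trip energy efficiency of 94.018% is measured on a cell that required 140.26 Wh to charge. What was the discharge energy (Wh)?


E_dis = eta/100 * E_chg = 94.018/100 * 140.26 = 131.9 Wh

131.9 Wh


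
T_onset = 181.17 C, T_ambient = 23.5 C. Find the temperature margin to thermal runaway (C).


Safety margin = 181.17 C - 23.5 C = 157.67 C

157.67 C


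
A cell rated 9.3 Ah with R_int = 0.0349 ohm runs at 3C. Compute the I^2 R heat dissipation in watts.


Step 1: I = C_rate * capacity = 3 * 9.3 = 27.9 A
Step 2: Q = I^2 * R = 27.9^2 * 0.0349 = 778.41 * 0.0349 = 27.17 W

27.17 W


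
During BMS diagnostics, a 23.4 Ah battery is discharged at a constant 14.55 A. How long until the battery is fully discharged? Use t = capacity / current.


Runtime = 23.4 Ah / 14.55 A = 1.608 hr

1.608 hr


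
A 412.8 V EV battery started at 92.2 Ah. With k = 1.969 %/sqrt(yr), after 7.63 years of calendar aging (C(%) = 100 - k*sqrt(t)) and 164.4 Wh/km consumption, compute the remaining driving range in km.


Step 1: capacity retention = 100 - 1.969 * sqrt(7.63) = 100 - 1.969 * 2.7622 = 94.561%
Step 2: C_now = 92.2 * 94.561/100 = 87.185 Ah
Step 3: E_pack = V * C_now = 412.8 * 87.185 = 35990 Wh
Step 4: range = E_pack / consumption = 35990 / 164.4 = 218.9 km

218.9 km


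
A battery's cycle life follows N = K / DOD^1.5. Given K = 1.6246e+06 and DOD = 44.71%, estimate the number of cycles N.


Step 1: DOD^1.5 = 44.71^1.5 = 298.96
Step 2: N = 1.6246e+06 / 298.96 = 5434 cycles

5434 cycles


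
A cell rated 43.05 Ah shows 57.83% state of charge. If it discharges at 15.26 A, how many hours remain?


Step 1: remaining = SOC/100 * C_total = 57.83/100 * 43.05 = 24.896 Ah
Step 2: t = remaining / I = 24.896 / 15.26 = 1.631 hr

1.631 hr


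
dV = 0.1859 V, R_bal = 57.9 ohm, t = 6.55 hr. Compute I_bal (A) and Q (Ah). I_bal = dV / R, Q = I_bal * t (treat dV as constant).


I_bal = dV / R = 0.1859 / 57.9 = 0.0032107 A
Q = I_bal * t = 0.0032107 * 6.55 = 0.02103 Ah

I=0.0032107 A, Q=0.02103 Ah


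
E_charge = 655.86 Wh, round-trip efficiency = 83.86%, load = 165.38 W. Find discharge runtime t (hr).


Step 1: E_discharge = eta/100 * E_charge = 83.86/100 * 655.86 = 550 Wh
Step 2: t = E_discharge / P = 550 / 165.38 = 3.326 hr

3.326 hr


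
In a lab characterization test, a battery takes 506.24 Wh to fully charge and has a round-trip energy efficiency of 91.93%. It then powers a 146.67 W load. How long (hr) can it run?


Step 1: E_discharge = eta/100 * E_charge = 91.93/100 * 506.24 = 465.39 Wh
Step 2: t = E_discharge / P = 465.39 / 146.67 = 3.173 hr

3.173 hr


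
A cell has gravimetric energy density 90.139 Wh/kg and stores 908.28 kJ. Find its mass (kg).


Convert: E = 908.28 kJ = 252.3 Wh
m = E / ED = 252.3 / 90.139 = 2.799 kg

2.799 kg


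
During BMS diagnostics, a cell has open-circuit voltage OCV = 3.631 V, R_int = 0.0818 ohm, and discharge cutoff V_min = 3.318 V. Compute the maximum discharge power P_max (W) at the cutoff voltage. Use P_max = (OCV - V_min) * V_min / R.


dV = OCV - V_min = 0.313 V (so I_max = dV / R)
P_max = dV * V_min / R = 0.313 * 3.318 / 0.0818 = 12.70 W

12.70 W


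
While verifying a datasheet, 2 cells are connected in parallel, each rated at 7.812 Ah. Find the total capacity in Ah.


C_total = 2 * 7.812 = 15.624 Ah

15.624 Ah


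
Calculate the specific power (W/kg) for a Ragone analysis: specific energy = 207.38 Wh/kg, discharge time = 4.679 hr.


P_specific = E / t = 207.38 / 4.679 = 44.32 W/kg

44.32 W/kg


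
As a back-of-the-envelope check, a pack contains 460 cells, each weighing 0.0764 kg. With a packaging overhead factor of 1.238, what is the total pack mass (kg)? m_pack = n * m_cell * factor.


Cell mass sum = 460 * 0.0764 = 35.144 kg
With overhead 1.238: m_pack = 35.144 * 1.238 = 43.51 kg

43.51 kg


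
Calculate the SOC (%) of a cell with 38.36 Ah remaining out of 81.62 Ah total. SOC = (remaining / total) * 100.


SOC = (remaining / total) * 100 = (38.36 / 81.62) * 100 = 47.00%

47.00%


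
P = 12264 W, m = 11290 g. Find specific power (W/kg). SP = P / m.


Convert: m = 11290 g = 11.29 kg
Specific power = 12264 W / 11.29 kg = 1086 W/kg

1086 W/kg


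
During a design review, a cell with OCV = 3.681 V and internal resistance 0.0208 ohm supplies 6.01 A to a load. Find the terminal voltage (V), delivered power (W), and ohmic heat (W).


Step 1: V_terminal = OCV - I*R = 3.681 - 6.01 * 0.0208 = 3.556 V
Step 2: P_out = V_terminal * I = 3.556 * 6.01 = 21.37 W
Step 3: Q = I^2 * R = 6.01^2 * 0.0208 = 0.7513 W

V=3.556 V, P=21.37 W, Q=0.7513 W


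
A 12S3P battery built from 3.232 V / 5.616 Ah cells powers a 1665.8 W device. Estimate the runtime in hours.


Step 1: E_pack = Ns * V_cell * Np * C_cell = 12 * 3.232 * 3 * 5.616 = 653.43 Wh
Step 2: t = E_pack / P = 653.43 / 1665.8 = 0.3923 hr

0.3923 hr


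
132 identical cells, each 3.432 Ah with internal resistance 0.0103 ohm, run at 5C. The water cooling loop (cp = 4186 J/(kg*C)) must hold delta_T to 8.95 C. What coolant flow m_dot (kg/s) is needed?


Step 1: I = 5 * 3.432 = 17.16 A
Step 2: Q_cell = I^2 * R = 17.16^2 * 0.0103 = 3.033 W
Step 3: Q_total = 132 * 3.033 = 400.36 W
Step 4: m_dot = Q_total / (cp * dT) = 400.36 / (4186 * 8.95) = 0.01069 kg/s

0.01069 kg/s


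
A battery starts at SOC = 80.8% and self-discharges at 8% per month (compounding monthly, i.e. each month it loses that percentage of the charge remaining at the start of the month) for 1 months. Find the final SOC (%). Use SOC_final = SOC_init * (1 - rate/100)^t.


decay = (1 - 8/100)^1 = 0.92
SOC_final = 80.8 * 0.92 = 74.34%

74.34%


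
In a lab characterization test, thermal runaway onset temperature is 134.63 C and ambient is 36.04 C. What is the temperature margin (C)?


Safety margin = 134.63 C - 36.04 C = 98.59 C

98.59 C


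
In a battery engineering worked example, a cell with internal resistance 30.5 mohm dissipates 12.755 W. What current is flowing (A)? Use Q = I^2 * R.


Convert: R = 30.5 mohm = 0.0305 ohm
I = sqrt(Q / R) = sqrt(12.755 / 0.0305) = sqrt(418.2) = 20.45 A

20.45 A


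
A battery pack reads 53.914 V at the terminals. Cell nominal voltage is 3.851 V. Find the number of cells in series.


n = V_pack / V_cell = 53.914 / 3.851 = 14

14


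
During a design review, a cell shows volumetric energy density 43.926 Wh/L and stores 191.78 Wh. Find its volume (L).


V = E / ED = 191.78 / 43.926 = 4.366 L

4.366 L


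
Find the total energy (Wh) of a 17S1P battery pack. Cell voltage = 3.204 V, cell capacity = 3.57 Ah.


E = Ns * Vcell * Np * Ccell = 17 * 3.204 * 1 * 3.57 = 194.5 Wh

194.5 Wh


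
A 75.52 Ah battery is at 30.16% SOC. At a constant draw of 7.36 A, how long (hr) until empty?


Step 1: remaining = SOC/100 * C_total = 30.16/100 * 75.52 = 22.777 Ah
Step 2: t = remaining / I = 22.777 / 7.36 = 3.095 hr

3.095 hr


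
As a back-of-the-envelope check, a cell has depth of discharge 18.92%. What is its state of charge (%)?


SOC = 100 - DOD = 100 - 18.92 = 81.08%

81.08%


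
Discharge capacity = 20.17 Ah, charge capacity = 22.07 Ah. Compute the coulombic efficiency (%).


eta_c = Q_dis / Q_chg * 100 = 20.17 / 22.07 * 100 = 91.39%

91.39%


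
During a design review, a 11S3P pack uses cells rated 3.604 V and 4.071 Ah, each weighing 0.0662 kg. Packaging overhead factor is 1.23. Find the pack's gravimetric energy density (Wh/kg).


Step 1: V_pack = 11 * 3.604 = 39.644 V
Step 2: C_pack = 3 * 4.071 = 12.213 Ah
Step 3: E_pack = V_pack * C_pack = 39.644 * 12.213 = 484.17 Wh
Step 4: m_pack = 11 * 3 * 0.0662 * 1.23 = 2.6871 kg
Step 5: ED = E_pack / m_pack = 484.17 / 2.6871 = 180.2 Wh/kg

180.2 Wh/kg


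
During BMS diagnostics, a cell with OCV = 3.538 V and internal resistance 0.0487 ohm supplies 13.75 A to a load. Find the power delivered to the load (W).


Step 1: V_terminal = OCV - I*R = 3.538 - 13.75 * 0.0487 = 2.8684 V
Step 2: P_out = V_terminal * I = 2.8684 * 13.75 = 39.44 W

39.44 W


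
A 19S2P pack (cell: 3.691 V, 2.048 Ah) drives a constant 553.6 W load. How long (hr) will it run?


Step 1: E_pack = Ns * V_cell * Np * C_cell = 19 * 3.691 * 2 * 2.048 = 287.25 Wh
Step 2: t = E_pack / P = 287.25 / 553.6 = 0.5189 hr

0.5189 hr


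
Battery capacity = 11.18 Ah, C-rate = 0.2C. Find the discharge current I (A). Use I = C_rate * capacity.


I = C_rate * capacity = 0.2 * 11.18 = 2.236 A

2.236 A


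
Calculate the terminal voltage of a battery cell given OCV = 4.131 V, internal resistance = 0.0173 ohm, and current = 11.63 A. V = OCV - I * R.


V = OCV - I*R = 4.131 - 11.63 * 0.0173 = 3.930 V

3.930 V


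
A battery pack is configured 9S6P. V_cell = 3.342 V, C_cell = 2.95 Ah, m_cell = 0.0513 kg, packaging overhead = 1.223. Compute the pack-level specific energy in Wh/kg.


Step 1: V_pack = 9 * 3.342 = 30.078 V
Step 2: C_pack = 6 * 2.95 = 17.7 Ah
Step 3: E_pack = V_pack * C_pack = 30.078 * 17.7 = 532.38 Wh
Step 4: m_pack = 9 * 6 * 0.0513 * 1.223 = 3.388 kg
Step 5: ED = E_pack / m_pack = 532.38 / 3.388 = 157.1 Wh/kg

157.1 Wh/kg


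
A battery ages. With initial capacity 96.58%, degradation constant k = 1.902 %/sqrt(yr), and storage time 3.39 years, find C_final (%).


sqrt(t) = sqrt(3.39) = 1.8412
C_final = 96.58 - 1.902 * 1.8412 = 93.08%

93.08%


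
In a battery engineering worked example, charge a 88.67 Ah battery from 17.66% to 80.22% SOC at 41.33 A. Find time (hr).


delta_Ah = 88.67 * (80.22 - 17.66) / 100 = 55.472 Ah
t = delta_Ah / I = 55.472 / 41.33 = 1.342 hr

1.342 hr


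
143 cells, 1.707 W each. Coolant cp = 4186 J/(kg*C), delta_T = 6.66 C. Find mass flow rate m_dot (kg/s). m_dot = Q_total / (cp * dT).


Step 1: Total heat Q = 143 * 1.707 W = 244.1 W
Step 2: denom = cp * dT = 4186 * 6.66 = 27879
Step 3: m_dot = 244.1 / 27879 = 0.008756 kg/s

0.008756 kg/s


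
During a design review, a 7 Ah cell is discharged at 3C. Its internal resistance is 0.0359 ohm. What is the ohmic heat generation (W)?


Step 1: I = C_rate * capacity = 3 * 7 = 21 A
Step 2: Q = I^2 * R = 21^2 * 0.0359 = 441 * 0.0359 = 15.83 W

15.83 W


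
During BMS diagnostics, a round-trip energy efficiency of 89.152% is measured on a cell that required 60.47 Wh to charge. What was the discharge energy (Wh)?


E_dis = eta/100 * E_chg = 89.152/100 * 60.47 = 53.91 Wh

53.91 Wh


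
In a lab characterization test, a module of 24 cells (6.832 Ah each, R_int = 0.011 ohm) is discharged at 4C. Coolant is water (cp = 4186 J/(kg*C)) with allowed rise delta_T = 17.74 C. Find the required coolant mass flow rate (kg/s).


Step 1: I = 4 * 6.832 = 27.328 A
Step 2: Q_cell = I^2 * R = 27.328^2 * 0.011 = 8.215 W
Step 3: Q_total = 24 * 8.215 = 197.16 W
Step 4: m_dot = Q_total / (cp * dT) = 197.16 / (4186 * 17.74) = 0.002655 kg/s

0.002655 kg/s


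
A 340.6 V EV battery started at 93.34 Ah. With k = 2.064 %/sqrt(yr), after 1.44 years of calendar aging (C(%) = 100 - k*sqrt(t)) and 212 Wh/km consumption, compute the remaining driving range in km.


Step 1: capacity retention = 100 - 2.064 * sqrt(1.44) = 100 - 2.064 * 1.2 = 97.523%
Step 2: C_now = 93.34 * 97.523/100 = 91.028 Ah
Step 3: E_pack = V * C_now = 340.6 * 91.028 = 31004 Wh
Step 4: range = E_pack / consumption = 31004 / 212 = 146.2 km

146.2 km


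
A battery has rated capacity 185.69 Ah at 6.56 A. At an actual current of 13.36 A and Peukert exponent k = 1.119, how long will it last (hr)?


t_rated = C / I_rated = 185.69 / 6.56 = 28.306 hr
(I_rated/I)^k = (0.49102)^1.119 = 0.45117
t = t_rated * (I_rated/I)^k = 28.306 * 0.45117 = 12.77 hr

12.77 hr


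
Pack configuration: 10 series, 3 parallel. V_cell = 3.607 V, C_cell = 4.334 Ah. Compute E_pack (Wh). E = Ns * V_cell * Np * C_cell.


V_pack = 10 * 3.607 = 36.07 V
C_pack = 3 * 4.334 = 13.002 Ah
E = V_pack * C_pack = 36.07 * 13.002 = 469.0 Wh

469.0 Wh


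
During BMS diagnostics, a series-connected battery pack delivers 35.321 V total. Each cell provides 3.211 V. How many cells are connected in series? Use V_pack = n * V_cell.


n = V_pack / V_cell = 35.321 / 3.211 = 11

11


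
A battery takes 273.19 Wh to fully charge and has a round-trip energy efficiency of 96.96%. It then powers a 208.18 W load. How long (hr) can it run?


Step 1: E_discharge = eta/100 * E_charge = 96.96/100 * 273.19 = 264.89 Wh
Step 2: t = E_discharge / P = 264.89 / 208.18 = 1.272 hr

1.272 hr


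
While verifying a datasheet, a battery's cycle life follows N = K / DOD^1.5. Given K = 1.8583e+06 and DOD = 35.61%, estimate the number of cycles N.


DOD^1.5 = 212.5
N = K / DOD^1.5 = 1.8583e+06 / 212.5 = 8745

8745 cycles


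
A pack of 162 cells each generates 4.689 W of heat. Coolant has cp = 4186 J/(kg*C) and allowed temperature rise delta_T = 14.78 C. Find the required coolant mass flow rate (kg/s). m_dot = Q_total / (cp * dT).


Step 1: Total heat Q = 162 * 4.689 W = 759.62 W
Step 2: denom = cp * dT = 4186 * 14.78 = 61869
Step 3: m_dot = 759.62 / 61869 = 0.01228 kg/s

0.01228 kg/s


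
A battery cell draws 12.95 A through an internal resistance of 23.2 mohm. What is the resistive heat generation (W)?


Convert: R = 23.2 mohm = 0.0232 ohm
I^2 = 167.7
Q = 167.7 * 0.0232 = 3.891 W

3.891 W


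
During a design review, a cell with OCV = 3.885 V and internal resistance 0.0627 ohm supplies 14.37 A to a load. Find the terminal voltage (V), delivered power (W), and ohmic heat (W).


Step 1: V_terminal = OCV - I*R = 3.885 - 14.37 * 0.0627 = 2.984 V
Step 2: P_out = V_terminal * I = 2.984 * 14.37 = 42.88 W
Step 3: Q = I^2 * R = 14.37^2 * 0.0627 = 12.95 W

V=2.984 V, P=42.88 W, Q=12.95 W


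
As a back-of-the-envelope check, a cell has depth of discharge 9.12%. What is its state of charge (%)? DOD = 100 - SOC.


SOC = 100 - DOD = 100 - 9.12 = 90.88%

90.88%


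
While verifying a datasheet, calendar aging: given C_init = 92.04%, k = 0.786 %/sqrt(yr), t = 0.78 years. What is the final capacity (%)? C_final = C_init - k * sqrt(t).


Step 1: sqrt(0.78 yr) = 0.88318
Step 2: drop = 0.786 * 0.88318 = 0.69418
Step 3: C_final = 92.04 - 0.69418 = 91.35%

91.35%


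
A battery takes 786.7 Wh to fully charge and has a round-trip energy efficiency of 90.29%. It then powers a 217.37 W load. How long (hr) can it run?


Step 1: E_discharge = eta/100 * E_charge = 90.29/100 * 786.7 = 710.31 Wh
Step 2: t = E_discharge / P = 710.31 / 217.37 = 3.268 hr

3.268 hr


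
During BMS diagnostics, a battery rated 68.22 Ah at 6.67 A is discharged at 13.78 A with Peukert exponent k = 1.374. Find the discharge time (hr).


t_rated = C / I_rated = 68.22 / 6.67 = 10.228 hr
(I_rated/I)^k = (0.48403)^1.374 = 0.36899
t = t_rated * (I_rated/I)^k = 10.228 * 0.36899 = 3.774 hr

3.774 hr


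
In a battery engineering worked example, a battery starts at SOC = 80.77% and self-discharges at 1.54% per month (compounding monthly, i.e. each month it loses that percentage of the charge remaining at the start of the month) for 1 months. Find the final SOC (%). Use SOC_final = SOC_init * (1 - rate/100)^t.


decay = (1 - 1.54/100)^1 = 0.9846
SOC_final = 80.77 * 0.9846 = 79.53%

79.53%


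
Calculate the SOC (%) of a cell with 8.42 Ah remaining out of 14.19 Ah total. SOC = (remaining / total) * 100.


SOC = (remaining / total) * 100 = (8.42 / 14.19) * 100 = 59.34%

59.34%


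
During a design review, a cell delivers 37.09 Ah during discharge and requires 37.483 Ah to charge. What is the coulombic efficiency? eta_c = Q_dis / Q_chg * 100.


eta_c = Q_dis / Q_chg * 100 = 37.09 / 37.483 * 100 = 98.95%

98.95%


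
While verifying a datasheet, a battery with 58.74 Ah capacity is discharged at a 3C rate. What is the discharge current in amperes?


I = C_rate * capacity = 3 * 58.74 = 176.22 A

176.22 A


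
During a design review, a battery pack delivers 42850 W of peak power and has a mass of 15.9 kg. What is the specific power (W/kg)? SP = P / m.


SP = P / m = 42850 / 15.9 = 2695 W/kg

2695 W/kg


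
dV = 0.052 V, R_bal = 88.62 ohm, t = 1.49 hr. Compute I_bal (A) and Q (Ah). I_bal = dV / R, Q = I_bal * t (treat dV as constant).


I_bal = dV / R = 0.052 / 88.62 = 5.8677e-04 A
Q = I_bal * t = 5.8677e-04 * 1.49 = 8.743e-04 Ah

I=5.8677e-04 A, Q=8.743e-04 Ah


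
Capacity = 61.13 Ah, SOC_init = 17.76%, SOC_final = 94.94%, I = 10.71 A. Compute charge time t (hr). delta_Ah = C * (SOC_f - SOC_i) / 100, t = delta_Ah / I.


Step 1: dSOC = 94.94% - 17.76% = 77.18%
Step 2: delta_Ah = 61.13 * 77.18 / 100 = 47.18 Ah
Step 3: t = 47.18 / 10.71 = 4.405 hr

4.405 hr


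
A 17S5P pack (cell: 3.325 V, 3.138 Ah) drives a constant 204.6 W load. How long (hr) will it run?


Step 1: E_pack = Ns * V_cell * Np * C_cell = 17 * 3.325 * 5 * 3.138 = 886.88 Wh
Step 2: t = E_pack / P = 886.88 / 204.6 = 4.335 hr

4.335 hr


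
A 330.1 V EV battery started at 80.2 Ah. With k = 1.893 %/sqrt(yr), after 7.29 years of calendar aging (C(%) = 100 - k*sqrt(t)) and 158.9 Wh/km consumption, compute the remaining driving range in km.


Step 1: capacity retention = 100 - 1.893 * sqrt(7.29) = 100 - 1.893 * 2.7 = 94.889%
Step 2: C_now = 80.2 * 94.889/100 = 76.101 Ah
Step 3: E_pack = V * C_now = 330.1 * 76.101 = 25121 Wh
Step 4: range = E_pack / consumption = 25121 / 158.9 = 158.1 km

158.1 km


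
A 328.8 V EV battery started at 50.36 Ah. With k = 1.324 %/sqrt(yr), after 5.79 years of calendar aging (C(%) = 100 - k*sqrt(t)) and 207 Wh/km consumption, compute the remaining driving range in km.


Step 1: capacity retention = 100 - 1.324 * sqrt(5.79) = 100 - 1.324 * 2.4062 = 96.814%
Step 2: C_now = 50.36 * 96.814/100 = 48.756 Ah
Step 3: E_pack = V * C_now = 328.8 * 48.756 = 16031 Wh
Step 4: range = E_pack / consumption = 16031 / 207 = 77.44 km

77.44 km


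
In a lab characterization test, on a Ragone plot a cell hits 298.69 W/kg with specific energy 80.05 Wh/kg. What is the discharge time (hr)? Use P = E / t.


t = E / P = 80.05 / 298.69 = 0.2680 hr

0.2680 hr


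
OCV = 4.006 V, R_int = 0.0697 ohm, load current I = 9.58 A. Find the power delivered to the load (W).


Step 1: V_terminal = OCV - I*R = 4.006 - 9.58 * 0.0697 = 3.3383 V
Step 2: P_out = V_terminal * I = 3.3383 * 9.58 = 31.98 W

31.98 W


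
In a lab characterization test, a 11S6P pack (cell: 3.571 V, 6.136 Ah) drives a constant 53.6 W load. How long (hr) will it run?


Step 1: E_pack = Ns * V_cell * Np * C_cell = 11 * 3.571 * 6 * 6.136 = 1446.2 Wh
Step 2: t = E_pack / P = 1446.2 / 53.6 = 26.98 hr

26.98 hr


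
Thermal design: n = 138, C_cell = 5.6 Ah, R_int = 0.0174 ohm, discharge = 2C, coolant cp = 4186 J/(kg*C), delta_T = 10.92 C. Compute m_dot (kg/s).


Step 1: I = 2 * 5.6 = 11.2 A
Step 2: Q_cell = I^2 * R = 11.2^2 * 0.0174 = 2.1827 W
Step 3: Q_total = 138 * 2.1827 = 301.21 W
Step 4: m_dot = Q_total / (cp * dT) = 301.21 / (4186 * 10.92) = 0.006589 kg/s

0.006589 kg/s


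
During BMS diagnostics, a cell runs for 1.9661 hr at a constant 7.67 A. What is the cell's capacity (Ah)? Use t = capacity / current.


C = I * t = 7.67 * 1.9661 = 15.08 Ah

15.08 Ah


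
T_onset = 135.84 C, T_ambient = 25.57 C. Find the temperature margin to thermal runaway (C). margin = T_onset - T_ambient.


Safety margin = 135.84 C - 25.57 C = 110.27 C

110.27 C


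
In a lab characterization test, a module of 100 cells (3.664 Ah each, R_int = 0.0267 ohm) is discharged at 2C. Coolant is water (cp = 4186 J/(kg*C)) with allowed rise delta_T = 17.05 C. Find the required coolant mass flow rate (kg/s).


Step 1: I = 2 * 3.664 = 7.328 A
Step 2: Q_cell = I^2 * R = 7.328^2 * 0.0267 = 1.4338 W
Step 3: Q_total = 100 * 1.4338 = 143.38 W
Step 4: m_dot = Q_total / (cp * dT) = 143.38 / (4186 * 17.05) = 0.002009 kg/s

0.002009 kg/s


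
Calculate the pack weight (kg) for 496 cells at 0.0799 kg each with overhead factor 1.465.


m_pack = n * m_cell * overhead = 496 * 0.0799 * 1.465 = 58.06 kg

58.06 kg


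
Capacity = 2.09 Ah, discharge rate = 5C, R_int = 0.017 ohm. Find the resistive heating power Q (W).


Step 1: I = C_rate * capacity = 5 * 2.09 = 10.45 A
Step 2: Q = I^2 * R = 10.45^2 * 0.017 = 109.2 * 0.017 = 1.856 W

1.856 W


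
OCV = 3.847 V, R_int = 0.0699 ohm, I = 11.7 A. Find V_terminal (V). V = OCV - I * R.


IR drop = 11.7 * 0.0699 = 0.81783 V
V = 3.847 - 0.81783 = 3.029 V

3.029 V


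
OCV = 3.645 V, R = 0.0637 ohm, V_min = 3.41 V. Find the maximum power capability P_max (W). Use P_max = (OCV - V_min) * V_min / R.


P_max = (OCV - V_min) * V_min / R = (3.645 - 3.41) * 3.41 / 0.0637 = 0.235 * 3.41 / 0.0637 = 12.58 W

12.58 W


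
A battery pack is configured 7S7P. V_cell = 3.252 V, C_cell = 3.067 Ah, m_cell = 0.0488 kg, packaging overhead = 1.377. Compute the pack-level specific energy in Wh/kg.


Step 1: V_pack = 7 * 3.252 = 22.764 V
Step 2: C_pack = 7 * 3.067 = 21.469 Ah
Step 3: E_pack = V_pack * C_pack = 22.764 * 21.469 = 488.72 Wh
Step 4: m_pack = 7 * 7 * 0.0488 * 1.377 = 3.2927 kg
Step 5: ED = E_pack / m_pack = 488.72 / 3.2927 = 148.4 Wh/kg

148.4 Wh/kg


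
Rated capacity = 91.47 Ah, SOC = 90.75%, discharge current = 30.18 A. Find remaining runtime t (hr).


Step 1: remaining = SOC/100 * C_total = 90.75/100 * 91.47 = 83.009 Ah
Step 2: t = remaining / I = 83.009 / 30.18 = 2.750 hr

2.750 hr


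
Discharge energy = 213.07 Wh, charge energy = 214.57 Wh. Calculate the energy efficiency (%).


Round-trip efficiency = 213.07/214.57 * 100% = 99.30%

99.30%


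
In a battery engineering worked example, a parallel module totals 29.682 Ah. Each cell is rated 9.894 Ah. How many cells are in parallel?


n = C_total / C_cell = 29.682 / 9.894 = 3

3


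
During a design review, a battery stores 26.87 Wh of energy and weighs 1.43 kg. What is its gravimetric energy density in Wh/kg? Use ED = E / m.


ED = E / m = 26.87 / 1.43 = 18.79 Wh/kg

18.79 Wh/kg


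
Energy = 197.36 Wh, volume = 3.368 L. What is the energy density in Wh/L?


Volumetric ED = 197.36 Wh / 3.368 L = 58.60 Wh/L

58.60 Wh/L


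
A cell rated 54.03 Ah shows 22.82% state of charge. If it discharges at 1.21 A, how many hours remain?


Step 1: remaining = SOC/100 * C_total = 22.82/100 * 54.03 = 12.33 Ah
Step 2: t = remaining / I = 12.33 / 1.21 = 10.19 hr

10.19 hr


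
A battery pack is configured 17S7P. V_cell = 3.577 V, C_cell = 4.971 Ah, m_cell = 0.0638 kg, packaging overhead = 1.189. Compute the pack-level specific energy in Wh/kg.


Step 1: V_pack = 17 * 3.577 = 60.809 V
Step 2: C_pack = 7 * 4.971 = 34.797 Ah
Step 3: E_pack = V_pack * C_pack = 60.809 * 34.797 = 2116 Wh
Step 4: m_pack = 17 * 7 * 0.0638 * 1.189 = 9.0271 kg
Step 5: ED = E_pack / m_pack = 2116 / 9.0271 = 234.4 Wh/kg

234.4 Wh/kg


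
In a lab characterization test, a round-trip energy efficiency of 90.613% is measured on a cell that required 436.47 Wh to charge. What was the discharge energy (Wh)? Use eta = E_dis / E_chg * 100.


E_dis = eta/100 * E_chg = 90.613/100 * 436.47 = 395.5 Wh

395.5 Wh


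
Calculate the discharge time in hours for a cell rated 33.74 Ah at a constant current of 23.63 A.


Runtime = 33.74 Ah / 23.63 A = 1.428 hr

1.428 hr


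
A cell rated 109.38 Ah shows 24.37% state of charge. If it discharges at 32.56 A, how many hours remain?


Step 1: remaining = SOC/100 * C_total = 24.37/100 * 109.38 = 26.656 Ah
Step 2: t = remaining / I = 26.656 / 32.56 = 0.8187 hr

0.8187 hr


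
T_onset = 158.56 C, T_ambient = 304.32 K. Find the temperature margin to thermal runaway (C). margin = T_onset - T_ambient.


Convert: T_ambient = 304.32 K = 31.17 C
margin = 158.56 - 31.17 = 127.39 C

127.39 C


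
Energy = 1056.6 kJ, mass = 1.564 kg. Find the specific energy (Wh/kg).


Convert: E = 1056.6 kJ = 293.5 Wh
ED = E / m = 293.5 / 1.564 = 187.7 Wh/kg

187.7 Wh/kg


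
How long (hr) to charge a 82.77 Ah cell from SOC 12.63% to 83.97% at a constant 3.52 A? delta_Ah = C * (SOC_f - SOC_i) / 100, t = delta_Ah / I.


delta_Ah = 82.77 * (83.97 - 12.63) / 100 = 59.048 Ah
t = delta_Ah / I = 59.048 / 3.52 = 16.78 hr

16.78 hr


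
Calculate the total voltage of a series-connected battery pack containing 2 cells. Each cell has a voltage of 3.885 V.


With 2 cells in series at 3.885 V each, V_pack = 7.77 V

7.77 V


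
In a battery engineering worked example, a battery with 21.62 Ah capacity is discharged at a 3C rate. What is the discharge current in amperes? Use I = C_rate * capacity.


At 3C: I = 3 * 21.62 Ah = 64.86 A

64.86 A


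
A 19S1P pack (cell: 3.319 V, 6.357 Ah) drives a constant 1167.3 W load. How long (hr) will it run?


Step 1: E_pack = Ns * V_cell * Np * C_cell = 19 * 3.319 * 1 * 6.357 = 400.88 Wh
Step 2: t = E_pack / P = 400.88 / 1167.3 = 0.3434 hr

0.3434 hr


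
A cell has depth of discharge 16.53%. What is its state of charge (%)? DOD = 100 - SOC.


SOC = 100 - DOD = 100 - 16.53 = 83.47%

83.47%


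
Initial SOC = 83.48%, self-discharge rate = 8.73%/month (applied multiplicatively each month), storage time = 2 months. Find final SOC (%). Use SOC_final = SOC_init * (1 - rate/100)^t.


Monthly retention factor = 1 - 8.73/100 = 0.9127
Over 2 months: factor^2 = 0.83302
SOC_final = 83.48 * 0.83302 = 69.54%

69.54%


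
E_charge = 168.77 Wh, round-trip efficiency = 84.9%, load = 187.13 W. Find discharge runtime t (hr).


Step 1: E_discharge = eta/100 * E_charge = 84.9/100 * 168.77 = 143.29 Wh
Step 2: t = E_discharge / P = 143.29 / 187.13 = 0.7657 hr

0.7657 hr


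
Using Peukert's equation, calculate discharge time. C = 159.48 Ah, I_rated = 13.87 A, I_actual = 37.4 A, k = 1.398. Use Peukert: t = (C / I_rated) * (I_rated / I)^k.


Step 1: t_rated = C / I_rated = 159.48 / 13.87 = 11.498 hr
Step 2: ratio = 13.87 / 37.4 = 0.37086
Step 3: ratio^k = 0.37086^1.398 = 0.24989
Step 4: t = t_rated * ratio^k = 11.498 * 0.24989 = 2.873 hr

2.873 hr


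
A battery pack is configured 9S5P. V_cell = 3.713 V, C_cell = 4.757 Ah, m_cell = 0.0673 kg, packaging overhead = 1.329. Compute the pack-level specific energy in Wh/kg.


Step 1: V_pack = 9 * 3.713 = 33.417 V
Step 2: C_pack = 5 * 4.757 = 23.785 Ah
Step 3: E_pack = V_pack * C_pack = 33.417 * 23.785 = 794.82 Wh
Step 4: m_pack = 9 * 5 * 0.0673 * 1.329 = 4.0249 kg
Step 5: ED = E_pack / m_pack = 794.82 / 4.0249 = 197.5 Wh/kg

197.5 Wh/kg


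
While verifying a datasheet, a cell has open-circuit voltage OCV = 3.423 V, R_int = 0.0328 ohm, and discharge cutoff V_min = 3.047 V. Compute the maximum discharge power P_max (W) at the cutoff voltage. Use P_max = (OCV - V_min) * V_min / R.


P_max = (OCV - V_min) * V_min / R = (3.423 - 3.047) * 3.047 / 0.0328 = 0.376 * 3.047 / 0.0328 = 34.93 W

34.93 W


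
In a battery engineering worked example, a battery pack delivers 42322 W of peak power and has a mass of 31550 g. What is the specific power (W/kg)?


Convert: m = 31550 g = 31.55 kg
Specific power = 42322 W / 31.55 kg = 1341 W/kg

1341 W/kg


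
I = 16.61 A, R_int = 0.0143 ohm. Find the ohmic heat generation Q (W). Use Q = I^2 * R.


I^2 = 275.89
Q = 275.89 * 0.0143 = 3.945 W

3.945 W


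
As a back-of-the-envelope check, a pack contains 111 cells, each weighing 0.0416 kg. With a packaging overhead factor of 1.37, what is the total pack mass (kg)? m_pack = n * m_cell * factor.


m_pack = n * m_cell * overhead = 111 * 0.0416 * 1.37 = 6.326 kg

6.326 kg


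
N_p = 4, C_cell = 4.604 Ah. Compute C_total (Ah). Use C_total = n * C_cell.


Parallel capacities add: 4 * 4.604 Ah = 18.416 Ah

18.416 Ah


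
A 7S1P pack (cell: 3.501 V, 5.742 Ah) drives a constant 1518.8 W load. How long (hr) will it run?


Step 1: E_pack = Ns * V_cell * Np * C_cell = 7 * 3.501 * 1 * 5.742 = 140.72 Wh
Step 2: t = E_pack / P = 140.72 / 1518.8 = 0.09265 hr

0.09265 hr


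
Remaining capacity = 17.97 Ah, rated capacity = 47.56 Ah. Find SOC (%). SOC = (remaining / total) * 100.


SOC% = 17.97 / 47.56 * 100 = 37.78%

37.78%


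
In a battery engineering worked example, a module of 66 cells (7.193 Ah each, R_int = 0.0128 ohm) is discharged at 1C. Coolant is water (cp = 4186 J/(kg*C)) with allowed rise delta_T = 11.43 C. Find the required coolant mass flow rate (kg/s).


Step 1: I = 1 * 7.193 = 7.193 A
Step 2: Q_cell = I^2 * R = 7.193^2 * 0.0128 = 0.66226 W
Step 3: Q_total = 66 * 0.66226 = 43.709 W
Step 4: m_dot = Q_total / (cp * dT) = 43.709 / (4186 * 11.43) = 9.135e-04 kg/s

9.135e-04 kg/s


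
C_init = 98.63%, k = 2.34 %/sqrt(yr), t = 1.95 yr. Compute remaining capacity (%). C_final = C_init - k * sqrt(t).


Step 1: sqrt(1.95 yr) = 1.3964
Step 2: drop = 2.34 * 1.3964 = 3.2676
Step 3: C_final = 98.63 - 3.2676 = 95.36%

95.36%
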